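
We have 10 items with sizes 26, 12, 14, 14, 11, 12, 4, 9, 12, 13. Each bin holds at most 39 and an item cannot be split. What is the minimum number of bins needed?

4

Total = 26 + 14 + 14 + 13 + 12 + 12 + 12 + 11 + 9 + 4 = 127.
Lower bound: ⌈127/39⌉ = 4 bins.
A packing using 4 bins:
  bin 1: 26 + 13 = 39
  bin 2: 14 + 14 + 11 = 39
  bin 3: 12 + 12 + 12 = 36
  bin 4: 9 + 4 = 13
This matches the lower bound, so 4 is optimal.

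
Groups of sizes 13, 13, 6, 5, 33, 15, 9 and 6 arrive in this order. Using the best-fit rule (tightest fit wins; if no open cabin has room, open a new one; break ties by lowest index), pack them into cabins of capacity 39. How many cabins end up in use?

3

  13 → cabin 1 (new)  [load 13/39]
  13 → cabin 1  [load 26/39]
  6 → cabin 1  [load 32/39]
  5 → cabin 1  [load 37/39]
  33 → cabin 2 (new)  [load 33/39]
  15 → cabin 3 (new)  [load 15/39]
  9 → cabin 3  [load 24/39]
  6 → cabin 2  [load 39/39]
3 cabins opened.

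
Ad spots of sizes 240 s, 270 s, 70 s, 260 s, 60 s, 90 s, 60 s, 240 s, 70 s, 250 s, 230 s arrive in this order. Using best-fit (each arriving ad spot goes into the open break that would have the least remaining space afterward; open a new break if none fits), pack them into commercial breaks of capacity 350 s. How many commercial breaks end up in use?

  240 → break 1 (new)  [load 240/350]
  270 → break 2 (new)  [load 270/350]
  70 → break 2  [load 340/350]
  260 → break 3 (new)  [load 260/350]
  60 → break 3  [load 320/350]
  90 → break 1  [load 330/350]
  60 → break 4 (new)  [load 60/350]
  240 → break 4  [load 300/350]
  70 → break 5 (new)  [load 70/350]
  250 → break 5  [load 320/350]
  230 → break 6 (new)  [load 230/350]
6 commercial breaks opened.

6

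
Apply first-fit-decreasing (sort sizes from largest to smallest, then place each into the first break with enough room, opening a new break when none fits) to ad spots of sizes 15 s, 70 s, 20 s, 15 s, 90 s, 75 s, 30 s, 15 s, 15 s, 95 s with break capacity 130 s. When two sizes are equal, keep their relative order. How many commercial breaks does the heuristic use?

Sorted descending: 95, 90, 75, 70, 30, 20, 15, 15, 15, 15.
  95 → break 1 (new)  [load 95/130]
  90 → break 2 (new)  [load 90/130]
  75 → break 3 (new)  [load 75/130]
  70 → break 4 (new)  [load 70/130]
  30 → break 1  [load 125/130]
  20 → break 2  [load 110/130]
  15 → break 2  [load 125/130]
  15 → break 3  [load 90/130]
  15 → break 3  [load 105/130]
  15 → break 3  [load 120/130]
4 commercial breaks opened.

4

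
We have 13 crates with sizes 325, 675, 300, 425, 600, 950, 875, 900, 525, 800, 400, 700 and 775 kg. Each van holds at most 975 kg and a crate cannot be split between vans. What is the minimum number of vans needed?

Total = 950 + 900 + 875 + 800 + 775 + 700 + 675 + 600 + 525 + 425 + 400 + 325 + 300 = 8250 kg.
Lower bound: ⌈8250/975⌉ = 9 vans.
A packing using 10 vans:
  van 1: 950 = 950
  van 2: 900 = 900
  van 3: 875 = 875
  van 4: 800 = 800
  van 5: 775 = 775
  van 6: 700 = 700
  van 7: 675 + 300 = 975
  van 8: 600 + 325 = 925
  van 9: 525 + 425 = 950
  van 10: 400 = 400
No arrangement into 9 vans stays within capacity, so 10 is optimal.

10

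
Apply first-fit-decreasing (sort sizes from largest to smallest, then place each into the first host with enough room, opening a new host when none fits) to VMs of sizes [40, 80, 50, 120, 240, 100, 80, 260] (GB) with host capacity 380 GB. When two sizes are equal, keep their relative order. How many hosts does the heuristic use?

3

Sorted descending: 260, 240, 120, 100, 80, 80, 50, 40.
  260 → host 1 (new)  [load 260/380]
  240 → host 2 (new)  [load 240/380]
  120 → host 1  [load 380/380]
  100 → host 2  [load 340/380]
  80 → host 3 (new)  [load 80/380]
  80 → host 3  [load 160/380]
  50 → host 3  [load 210/380]
  40 → host 2  [load 380/380]
3 hosts opened.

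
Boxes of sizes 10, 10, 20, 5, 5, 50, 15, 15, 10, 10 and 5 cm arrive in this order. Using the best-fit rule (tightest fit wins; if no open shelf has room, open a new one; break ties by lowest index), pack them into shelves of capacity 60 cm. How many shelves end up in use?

3

  10 → shelf 1 (new)  [load 10/60]
  10 → shelf 1  [load 20/60]
  20 → shelf 1  [load 40/60]
  5 → shelf 1  [load 45/60]
  5 → shelf 1  [load 50/60]
  50 → shelf 2 (new)  [load 50/60]
  15 → shelf 3 (new)  [load 15/60]
  15 → shelf 3  [load 30/60]
  10 → shelf 1  [load 60/60]
  10 → shelf 2  [load 60/60]
  5 → shelf 3  [load 35/60]
3 shelves opened.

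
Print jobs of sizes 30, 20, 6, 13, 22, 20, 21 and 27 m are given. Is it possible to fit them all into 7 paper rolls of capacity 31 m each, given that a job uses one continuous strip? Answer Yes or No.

Yes

A valid assignment using 7 paper rolls:
  roll 1: 30 = 30
  roll 2: 27 = 27
  roll 3: 22 + 6 = 28
  roll 4: 21 = 21
  roll 5: 20 = 20
  roll 6: 20 = 20
  roll 7: 13 = 13
Every load is within 31 m, so 7 paper rolls suffice.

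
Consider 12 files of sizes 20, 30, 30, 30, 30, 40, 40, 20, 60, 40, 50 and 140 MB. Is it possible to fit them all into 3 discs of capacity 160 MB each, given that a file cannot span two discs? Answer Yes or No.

No

Total = 530 MB; ⌈530/160⌉ = 4.
At least 4 discs are required, but only 3 are allowed.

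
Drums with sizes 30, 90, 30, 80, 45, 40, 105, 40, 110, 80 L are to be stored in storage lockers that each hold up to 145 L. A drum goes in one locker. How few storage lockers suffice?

Total = 110 + 105 + 90 + 80 + 80 + 45 + 40 + 40 + 30 + 30 = 650 L.
Lower bound: ⌈650/145⌉ = 5 storage lockers.
A packing using 5 storage lockers:
  locker 1: 110 + 30 = 140
  locker 2: 105 + 40 = 145
  locker 3: 90 + 45 = 135
  locker 4: 80 + 40 = 120
  locker 5: 80 + 30 = 110
This matches the lower bound, so 5 is optimal.

5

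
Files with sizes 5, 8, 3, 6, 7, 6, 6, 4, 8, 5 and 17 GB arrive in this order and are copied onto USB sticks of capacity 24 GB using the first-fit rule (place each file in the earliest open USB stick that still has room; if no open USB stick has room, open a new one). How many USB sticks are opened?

  5 → USB stick 1 (new)  [load 5/24]
  8 → USB stick 1  [load 13/24]
  3 → USB stick 1  [load 16/24]
  6 → USB stick 1  [load 22/24]
  7 → USB stick 2 (new)  [load 7/24]
  6 → USB stick 2  [load 13/24]
  6 → USB stick 2  [load 19/24]
  4 → USB stick 2  [load 23/24]
  8 → USB stick 3 (new)  [load 8/24]
  5 → USB stick 3  [load 13/24]
  17 → USB stick 4 (new)  [load 17/24]
4 USB sticks opened.

4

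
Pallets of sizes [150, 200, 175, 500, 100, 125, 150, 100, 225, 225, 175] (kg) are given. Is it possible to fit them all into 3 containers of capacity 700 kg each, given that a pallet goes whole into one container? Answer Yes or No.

No

Total = 2125 kg; ⌈2125/700⌉ = 4.
At least 4 containers are required, but only 3 are allowed.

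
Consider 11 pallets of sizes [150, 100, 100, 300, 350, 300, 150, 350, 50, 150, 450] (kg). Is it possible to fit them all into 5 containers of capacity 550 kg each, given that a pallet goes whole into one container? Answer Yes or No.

A valid assignment using 5 containers:
  container 1: 450 + 100 = 550
  container 2: 350 + 150 + 50 = 550
  container 3: 350 + 150 = 500
  container 4: 300 + 150 + 100 = 550
  container 5: 300 = 300
Every load is within 550 kg, so 5 containers suffice.

Yes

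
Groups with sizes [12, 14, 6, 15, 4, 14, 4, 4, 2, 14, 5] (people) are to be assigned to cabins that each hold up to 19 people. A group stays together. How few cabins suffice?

6

Total = 15 + 14 + 14 + 14 + 12 + 6 + 5 + 4 + 4 + 4 + 2 = 94 people.
Lower bound: ⌈94/19⌉ = 5 cabins.
A packing using 6 cabins:
  cabin 1: 15 + 4 = 19
  cabin 2: 14 + 5 = 19
  cabin 3: 14 + 4 = 18
  cabin 4: 14 + 4 = 18
  cabin 5: 12 + 6 = 18
  cabin 6: 2 = 2
No arrangement into 5 cabins stays within capacity, so 6 is optimal.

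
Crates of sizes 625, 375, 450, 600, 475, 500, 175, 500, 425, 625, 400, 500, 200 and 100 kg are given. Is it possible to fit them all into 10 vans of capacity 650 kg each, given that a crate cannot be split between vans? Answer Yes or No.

Total = 5950 kg; ⌈5950/650⌉ = 10.
11 crates each exceed half the capacity and cannot share a van, forcing at least 11 vans.
At least 11 vans are required, but only 10 are allowed.

No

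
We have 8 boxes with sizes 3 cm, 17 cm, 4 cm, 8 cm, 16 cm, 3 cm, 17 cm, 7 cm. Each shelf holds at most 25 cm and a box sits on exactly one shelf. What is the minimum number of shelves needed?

Total = 17 + 17 + 16 + 8 + 7 + 4 + 3 + 3 = 75 cm.
Lower bound: ⌈75/25⌉ = 3 shelves.
A packing using 4 shelves:
  shelf 1: 17 + 8 = 25
  shelf 2: 17 + 7 = 24
  shelf 3: 16 + 4 + 3 = 23
  shelf 4: 3 = 3
No arrangement into 3 shelves stays within capacity, so 4 is optimal.

4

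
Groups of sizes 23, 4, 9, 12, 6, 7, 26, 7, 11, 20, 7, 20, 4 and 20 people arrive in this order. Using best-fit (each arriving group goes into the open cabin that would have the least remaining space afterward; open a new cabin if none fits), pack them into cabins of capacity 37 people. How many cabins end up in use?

  23 → cabin 1 (new)  [load 23/37]
  4 → cabin 1  [load 27/37]
  9 → cabin 1  [load 36/37]
  12 → cabin 2 (new)  [load 12/37]
  6 → cabin 2  [load 18/37]
  7 → cabin 2  [load 25/37]
  26 → cabin 3 (new)  [load 26/37]
  7 → cabin 3  [load 33/37]
  11 → cabin 2  [load 36/37]
  20 → cabin 4 (new)  [load 20/37]
  7 → cabin 4  [load 27/37]
  20 → cabin 5 (new)  [load 20/37]
  4 → cabin 3  [load 37/37]
  20 → cabin 6 (new)  [load 20/37]
6 cabins opened.

6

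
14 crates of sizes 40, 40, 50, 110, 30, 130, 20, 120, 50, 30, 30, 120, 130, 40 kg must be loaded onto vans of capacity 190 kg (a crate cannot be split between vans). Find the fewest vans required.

5

Total = 130 + 130 + 120 + 120 + 110 + 50 + 50 + 40 + 40 + 40 + 30 + 30 + 30 + 20 = 940 kg.
Lower bound: ⌈940/190⌉ = 5 vans.
A packing using 5 vans:
  van 1: 130 + 50 = 180
  van 2: 130 + 30 + 30 = 190
  van 3: 120 + 50 + 20 = 190
  van 4: 120 + 40 + 30 = 190
  van 5: 110 + 40 + 40 = 190
This matches the lower bound, so 5 is optimal.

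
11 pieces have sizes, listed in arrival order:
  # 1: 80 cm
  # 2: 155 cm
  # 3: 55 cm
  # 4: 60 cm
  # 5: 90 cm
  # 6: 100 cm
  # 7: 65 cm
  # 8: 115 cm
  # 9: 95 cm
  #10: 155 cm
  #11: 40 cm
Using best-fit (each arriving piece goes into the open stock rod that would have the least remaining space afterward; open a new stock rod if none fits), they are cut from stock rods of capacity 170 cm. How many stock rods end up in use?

  80 → stock rod 1 (new)  [load 80/170]
  155 → stock rod 2 (new)  [load 155/170]
  55 → stock rod 1  [load 135/170]
  60 → stock rod 3 (new)  [load 60/170]
  90 → stock rod 3  [load 150/170]
  100 → stock rod 4 (new)  [load 100/170]
  65 → stock rod 4  [load 165/170]
  115 → stock rod 5 (new)  [load 115/170]
  95 → stock rod 6 (new)  [load 95/170]
  155 → stock rod 7 (new)  [load 155/170]
  40 → stock rod 5  [load 155/170]
7 stock rods opened.

7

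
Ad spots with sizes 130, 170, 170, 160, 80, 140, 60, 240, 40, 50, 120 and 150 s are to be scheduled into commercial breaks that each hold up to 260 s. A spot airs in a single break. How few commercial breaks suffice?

Total = 240 + 170 + 170 + 160 + 150 + 140 + 130 + 120 + 80 + 60 + 50 + 40 = 1510 s.
Lower bound: ⌈1510/260⌉ = 6 commercial breaks.
A packing using 7 commercial breaks:
  break 1: 240 = 240
  break 2: 170 + 80 = 250
  break 3: 170 + 60 = 230
  break 4: 160 + 50 + 40 = 250
  break 5: 150 = 150
  break 6: 140 + 120 = 260
  break 7: 130 = 130
No arrangement into 6 commercial breaks stays within capacity, so 7 is optimal.

7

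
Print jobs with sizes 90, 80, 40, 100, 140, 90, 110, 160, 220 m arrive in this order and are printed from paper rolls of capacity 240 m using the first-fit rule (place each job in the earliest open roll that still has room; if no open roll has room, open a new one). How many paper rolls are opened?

  90 → roll 1 (new)  [load 90/240]
  80 → roll 1  [load 170/240]
  40 → roll 1  [load 210/240]
  100 → roll 2 (new)  [load 100/240]
  140 → roll 2  [load 240/240]
  90 → roll 3 (new)  [load 90/240]
  110 → roll 3  [load 200/240]
  160 → roll 4 (new)  [load 160/240]
  220 → roll 5 (new)  [load 220/240]
5 paper rolls opened.

5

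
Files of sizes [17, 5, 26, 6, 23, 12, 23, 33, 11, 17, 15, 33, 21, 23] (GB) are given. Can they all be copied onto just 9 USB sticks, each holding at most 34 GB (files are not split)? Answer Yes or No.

A valid assignment using 9 USB sticks:
  USB stick 1: 33 = 33
  USB stick 2: 33 = 33
  USB stick 3: 26 + 6 = 32
  USB stick 4: 23 + 11 = 34
  USB stick 5: 23 + 5 = 28
  USB stick 6: 23 = 23
  USB stick 7: 21 + 12 = 33
  USB stick 8: 17 + 17 = 34
  USB stick 9: 15 = 15
Every load is within 34 GB, so 9 USB sticks suffice.

Yes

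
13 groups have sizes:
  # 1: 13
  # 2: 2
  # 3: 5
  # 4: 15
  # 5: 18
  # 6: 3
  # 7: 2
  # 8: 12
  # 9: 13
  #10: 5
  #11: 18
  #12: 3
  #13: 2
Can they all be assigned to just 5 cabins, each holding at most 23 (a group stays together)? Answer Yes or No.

No

Total = 111; ⌈111/23⌉ = 5.
6 groups each exceed half the capacity and cannot share a cabin, forcing at least 6 cabins.
At least 6 cabins are required, but only 5 are allowed.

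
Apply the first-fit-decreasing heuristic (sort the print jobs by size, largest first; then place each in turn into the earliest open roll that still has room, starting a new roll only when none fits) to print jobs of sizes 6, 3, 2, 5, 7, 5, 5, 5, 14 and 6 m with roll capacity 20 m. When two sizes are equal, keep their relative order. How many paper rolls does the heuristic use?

Sorted descending: 14, 7, 6, 6, 5, 5, 5, 5, 3, 2.
  14 → roll 1 (new)  [load 14/20]
  7 → roll 2 (new)  [load 7/20]
  6 → roll 1  [load 20/20]
  6 → roll 2  [load 13/20]
  5 → roll 2  [load 18/20]
  5 → roll 3 (new)  [load 5/20]
  5 → roll 3  [load 10/20]
  5 → roll 3  [load 15/20]
  3 → roll 3  [load 18/20]
  2 → roll 2  [load 20/20]
3 paper rolls opened.

3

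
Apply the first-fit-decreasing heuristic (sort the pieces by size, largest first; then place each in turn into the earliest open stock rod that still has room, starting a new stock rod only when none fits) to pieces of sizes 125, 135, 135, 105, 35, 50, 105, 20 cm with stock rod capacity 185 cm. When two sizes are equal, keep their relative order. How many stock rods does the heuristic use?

Sorted descending: 135, 135, 125, 105, 105, 50, 35, 20.
  135 → stock rod 1 (new)  [load 135/185]
  135 → stock rod 2 (new)  [load 135/185]
  125 → stock rod 3 (new)  [load 125/185]
  105 → stock rod 4 (new)  [load 105/185]
  105 → stock rod 5 (new)  [load 105/185]
  50 → stock rod 1  [load 185/185]
  35 → stock rod 2  [load 170/185]
  20 → stock rod 3  [load 145/185]
5 stock rods opened.

5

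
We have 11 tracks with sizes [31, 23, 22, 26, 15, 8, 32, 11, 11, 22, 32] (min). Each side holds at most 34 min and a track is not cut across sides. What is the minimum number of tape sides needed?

8

Total = 32 + 32 + 31 + 26 + 23 + 22 + 22 + 15 + 11 + 11 + 8 = 233 min.
Lower bound: ⌈233/34⌉ = 7 tape sides.
A packing using 8 tape sides:
  side 1: 32 = 32
  side 2: 32 = 32
  side 3: 31 = 31
  side 4: 26 + 8 = 34
  side 5: 23 + 11 = 34
  side 6: 22 + 11 = 33
  side 7: 22 = 22
  side 8: 15 = 15
No arrangement into 7 tape sides stays within capacity, so 8 is optimal.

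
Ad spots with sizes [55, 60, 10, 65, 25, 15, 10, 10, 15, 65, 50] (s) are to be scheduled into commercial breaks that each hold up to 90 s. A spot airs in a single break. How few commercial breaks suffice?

5

Total = 65 + 65 + 60 + 55 + 50 + 25 + 15 + 15 + 10 + 10 + 10 = 380 s.
Lower bound: ⌈380/90⌉ = 5 commercial breaks.
A packing using 5 commercial breaks:
  break 1: 65 + 25 = 90
  break 2: 65 + 15 + 10 = 90
  break 3: 60 + 15 + 10 = 85
  break 4: 55 + 10 = 65
  break 5: 50 = 50
This matches the lower bound, so 5 is optimal.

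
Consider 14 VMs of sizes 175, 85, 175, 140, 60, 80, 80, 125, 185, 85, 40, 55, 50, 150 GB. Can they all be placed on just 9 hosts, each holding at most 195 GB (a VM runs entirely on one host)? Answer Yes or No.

A valid assignment using 9 hosts:
  host 1: 185 = 185
  host 2: 175 = 175
  host 3: 175 = 175
  host 4: 150 + 40 = 190
  host 5: 140 + 55 = 195
  host 6: 125 + 60 = 185
  host 7: 85 + 85 = 170
  host 8: 80 + 80 = 160
  host 9: 50 = 50
Every load is within 195 GB, so 9 hosts suffice.

Yes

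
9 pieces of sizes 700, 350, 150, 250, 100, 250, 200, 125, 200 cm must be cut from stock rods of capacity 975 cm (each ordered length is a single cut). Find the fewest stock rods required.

Total = 700 + 350 + 250 + 250 + 200 + 200 + 150 + 125 + 100 = 2325 cm.
Lower bound: ⌈2325/975⌉ = 3 stock rods.
A packing using 3 stock rods:
  stock rod 1: 700 + 250 = 950
  stock rod 2: 350 + 250 + 200 + 150 = 950
  stock rod 3: 200 + 125 + 100 = 425
This matches the lower bound, so 3 is optimal.

3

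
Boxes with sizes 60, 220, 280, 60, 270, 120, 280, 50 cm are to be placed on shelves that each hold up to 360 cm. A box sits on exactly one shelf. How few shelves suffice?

Total = 280 + 280 + 270 + 220 + 120 + 60 + 60 + 50 = 1340 cm.
Lower bound: ⌈1340/360⌉ = 4 shelves.
A packing using 4 shelves:
  shelf 1: 280 + 60 = 340
  shelf 2: 280 + 60 = 340
  shelf 3: 270 + 50 = 320
  shelf 4: 220 + 120 = 340
This matches the lower bound, so 4 is optimal.

4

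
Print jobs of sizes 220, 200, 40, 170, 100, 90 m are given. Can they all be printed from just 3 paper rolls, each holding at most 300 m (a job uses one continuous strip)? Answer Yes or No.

A valid assignment using 3 paper rolls:
  roll 1: 220 + 40 = 260
  roll 2: 200 + 100 = 300
  roll 3: 170 + 90 = 260
Every load is within 300 m, so 3 paper rolls suffice.

Yes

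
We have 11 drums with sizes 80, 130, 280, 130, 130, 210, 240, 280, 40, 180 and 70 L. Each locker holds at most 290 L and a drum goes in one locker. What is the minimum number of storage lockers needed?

7

Total = 280 + 280 + 240 + 210 + 180 + 130 + 130 + 130 + 80 + 70 + 40 = 1770 L.
Lower bound: ⌈1770/290⌉ = 7 storage lockers.
A packing using 7 storage lockers:
  locker 1: 280 = 280
  locker 2: 280 = 280
  locker 3: 240 + 40 = 280
  locker 4: 210 + 80 = 290
  locker 5: 180 + 70 = 250
  locker 6: 130 + 130 = 260
  locker 7: 130 = 130
This matches the lower bound, so 7 is optimal.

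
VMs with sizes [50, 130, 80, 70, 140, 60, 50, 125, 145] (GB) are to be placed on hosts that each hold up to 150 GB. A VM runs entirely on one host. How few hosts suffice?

Total = 145 + 140 + 130 + 125 + 80 + 70 + 60 + 50 + 50 = 850 GB.
Lower bound: ⌈850/150⌉ = 6 hosts.
A packing using 7 hosts:
  host 1: 145 = 145
  host 2: 140 = 140
  host 3: 130 = 130
  host 4: 125 = 125
  host 5: 80 + 70 = 150
  host 6: 60 + 50 = 110
  host 7: 50 = 50
No arrangement into 6 hosts stays within capacity, so 7 is optimal.

7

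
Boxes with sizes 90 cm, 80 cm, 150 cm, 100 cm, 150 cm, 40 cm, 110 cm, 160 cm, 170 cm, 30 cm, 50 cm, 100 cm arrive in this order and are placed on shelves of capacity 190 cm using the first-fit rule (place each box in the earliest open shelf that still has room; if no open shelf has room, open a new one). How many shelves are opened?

  90 → shelf 1 (new)  [load 90/190]
  80 → shelf 1  [load 170/190]
  150 → shelf 2 (new)  [load 150/190]
  100 → shelf 3 (new)  [load 100/190]
  150 → shelf 4 (new)  [load 150/190]
  40 → shelf 2  [load 190/190]
  110 → shelf 5 (new)  [load 110/190]
  160 → shelf 6 (new)  [load 160/190]
  170 → shelf 7 (new)  [load 170/190]
  30 → shelf 3  [load 130/190]
  50 → shelf 3  [load 180/190]
  100 → shelf 8 (new)  [load 100/190]
8 shelves opened.

8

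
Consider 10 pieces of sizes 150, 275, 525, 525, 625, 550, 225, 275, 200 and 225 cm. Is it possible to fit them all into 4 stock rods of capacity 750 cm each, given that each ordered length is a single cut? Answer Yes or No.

Total = 3575 cm; ⌈3575/750⌉ = 5.
At least 5 stock rods are required, but only 4 are allowed.

No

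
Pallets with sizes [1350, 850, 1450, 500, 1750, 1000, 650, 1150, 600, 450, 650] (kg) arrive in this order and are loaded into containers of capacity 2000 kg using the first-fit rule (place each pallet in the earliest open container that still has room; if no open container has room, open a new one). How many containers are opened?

  1350 → container 1 (new)  [load 1350/2000]
  850 → container 2 (new)  [load 850/2000]
  1450 → container 3 (new)  [load 1450/2000]
  500 → container 1  [load 1850/2000]
  1750 → container 4 (new)  [load 1750/2000]
  1000 → container 2  [load 1850/2000]
  650 → container 5 (new)  [load 650/2000]
  1150 → container 5  [load 1800/2000]
  600 → container 6 (new)  [load 600/2000]
  450 → container 3  [load 1900/2000]
  650 → container 6  [load 1250/2000]
6 containers opened.

6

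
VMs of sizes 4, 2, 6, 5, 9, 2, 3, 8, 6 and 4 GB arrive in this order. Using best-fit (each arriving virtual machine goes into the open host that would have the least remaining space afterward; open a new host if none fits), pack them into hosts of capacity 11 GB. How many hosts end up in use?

  4 → host 1 (new)  [load 4/11]
  2 → host 1  [load 6/11]
  6 → host 2 (new)  [load 6/11]
  5 → host 1  [load 11/11]
  9 → host 3 (new)  [load 9/11]
  2 → host 3  [load 11/11]
  3 → host 2  [load 9/11]
  8 → host 4 (new)  [load 8/11]
  6 → host 5 (new)  [load 6/11]
  4 → host 5  [load 10/11]
5 hosts opened.

5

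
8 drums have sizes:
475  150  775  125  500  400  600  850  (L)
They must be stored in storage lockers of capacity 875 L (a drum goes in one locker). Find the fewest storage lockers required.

5

Total = 850 + 775 + 600 + 500 + 475 + 400 + 150 + 125 = 3875 L.
Lower bound: ⌈3875/875⌉ = 5 storage lockers.
A packing using 5 storage lockers:
  locker 1: 850 = 850
  locker 2: 775 = 775
  locker 3: 600 + 150 + 125 = 875
  locker 4: 500 = 500
  locker 5: 475 + 400 = 875
This matches the lower bound, so 5 is optimal.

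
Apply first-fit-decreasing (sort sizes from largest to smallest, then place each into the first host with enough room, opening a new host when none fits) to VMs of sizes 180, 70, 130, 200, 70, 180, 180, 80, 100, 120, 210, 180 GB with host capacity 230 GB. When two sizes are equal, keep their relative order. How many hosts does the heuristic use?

9

Sorted descending: 210, 200, 180, 180, 180, 180, 130, 120, 100, 80, 70, 70.
  210 → host 1 (new)  [load 210/230]
  200 → host 2 (new)  [load 200/230]
  180 → host 3 (new)  [load 180/230]
  180 → host 4 (new)  [load 180/230]
  180 → host 5 (new)  [load 180/230]
  180 → host 6 (new)  [load 180/230]
  130 → host 7 (new)  [load 130/230]
  120 → host 8 (new)  [load 120/230]
  100 → host 7  [load 230/230]
  80 → host 8  [load 200/230]
  70 → host 9 (new)  [load 70/230]
  70 → host 9  [load 140/230]
9 hosts opened.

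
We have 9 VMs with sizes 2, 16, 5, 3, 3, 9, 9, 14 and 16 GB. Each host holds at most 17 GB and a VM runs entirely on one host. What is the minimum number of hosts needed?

Total = 16 + 16 + 14 + 9 + 9 + 5 + 3 + 3 + 2 = 77 GB.
Lower bound: ⌈77/17⌉ = 5 hosts.
A packing using 5 hosts:
  host 1: 16 = 16
  host 2: 16 = 16
  host 3: 14 + 3 = 17
  host 4: 9 + 5 + 3 = 17
  host 5: 9 + 2 = 11
This matches the lower bound, so 5 is optimal.

5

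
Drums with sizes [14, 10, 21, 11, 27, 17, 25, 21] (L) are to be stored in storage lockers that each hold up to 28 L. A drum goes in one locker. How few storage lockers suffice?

6

Total = 27 + 25 + 21 + 21 + 17 + 14 + 11 + 10 = 146 L.
Lower bound: ⌈146/28⌉ = 6 storage lockers.
A packing using 6 storage lockers:
  locker 1: 27 = 27
  locker 2: 25 = 25
  locker 3: 21 = 21
  locker 4: 21 = 21
  locker 5: 17 + 11 = 28
  locker 6: 14 + 10 = 24
This matches the lower bound, so 6 is optimal.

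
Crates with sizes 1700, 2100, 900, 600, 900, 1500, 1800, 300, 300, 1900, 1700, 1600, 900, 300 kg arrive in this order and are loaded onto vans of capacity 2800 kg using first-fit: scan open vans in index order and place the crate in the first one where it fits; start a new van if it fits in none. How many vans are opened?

  1700 → van 1 (new)  [load 1700/2800]
  2100 → van 2 (new)  [load 2100/2800]
  900 → van 1  [load 2600/2800]
  600 → van 2  [load 2700/2800]
  900 → van 3 (new)  [load 900/2800]
  1500 → van 3  [load 2400/2800]
  1800 → van 4 (new)  [load 1800/2800]
  300 → van 3  [load 2700/2800]
  300 → van 4  [load 2100/2800]
  1900 → van 5 (new)  [load 1900/2800]
  1700 → van 6 (new)  [load 1700/2800]
  1600 → van 7 (new)  [load 1600/2800]
  900 → van 5  [load 2800/2800]
  300 → van 4  [load 2400/2800]
7 vans opened.

7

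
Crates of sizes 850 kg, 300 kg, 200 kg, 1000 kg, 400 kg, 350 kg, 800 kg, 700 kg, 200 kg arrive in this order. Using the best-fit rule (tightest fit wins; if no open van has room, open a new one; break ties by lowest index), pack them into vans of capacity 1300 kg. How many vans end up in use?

  850 → van 1 (new)  [load 850/1300]
  300 → van 1  [load 1150/1300]
  200 → van 2 (new)  [load 200/1300]
  1000 → van 2  [load 1200/1300]
  400 → van 3 (new)  [load 400/1300]
  350 → van 3  [load 750/1300]
  800 → van 4 (new)  [load 800/1300]
  700 → van 5 (new)  [load 700/1300]
  200 → van 4  [load 1000/1300]
5 vans opened.

5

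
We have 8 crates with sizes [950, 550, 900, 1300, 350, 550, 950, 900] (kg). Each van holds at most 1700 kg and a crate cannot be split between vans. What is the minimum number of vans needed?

Total = 1300 + 950 + 950 + 900 + 900 + 550 + 550 + 350 = 6450 kg.
Lower bound: ⌈6450/1700⌉ = 4 vans.
Also, 5 crates each exceed 850 kg, and no two of those can share a van, so at least 5 vans are needed.
A packing using 5 vans:
  van 1: 1300 + 350 = 1650
  van 2: 950 + 550 = 1500
  van 3: 950 + 550 = 1500
  van 4: 900 = 900
  van 5: 900 = 900
This matches the lower bound, so 5 is optimal.

5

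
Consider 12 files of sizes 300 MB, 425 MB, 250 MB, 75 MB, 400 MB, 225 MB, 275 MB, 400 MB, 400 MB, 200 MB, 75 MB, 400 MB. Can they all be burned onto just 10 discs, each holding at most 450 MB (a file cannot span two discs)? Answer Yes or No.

Yes

A valid assignment using 9 discs:
  disc 1: 425 = 425
  disc 2: 400 = 400
  disc 3: 400 = 400
  disc 4: 400 = 400
  disc 5: 400 = 400
  disc 6: 300 + 75 + 75 = 450
  disc 7: 275 = 275
  disc 8: 250 + 200 = 450
  disc 9: 225 = 225
That uses only 9 ≤ 10, so 10 discs are enough.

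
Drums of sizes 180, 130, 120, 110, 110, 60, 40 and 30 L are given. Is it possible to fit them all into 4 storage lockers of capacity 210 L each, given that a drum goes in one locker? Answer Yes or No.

No

Total = 780 L; ⌈780/210⌉ = 4.
5 drums each exceed half the capacity and cannot share a locker, forcing at least 5 storage lockers.
At least 5 storage lockers are required, but only 4 are allowed.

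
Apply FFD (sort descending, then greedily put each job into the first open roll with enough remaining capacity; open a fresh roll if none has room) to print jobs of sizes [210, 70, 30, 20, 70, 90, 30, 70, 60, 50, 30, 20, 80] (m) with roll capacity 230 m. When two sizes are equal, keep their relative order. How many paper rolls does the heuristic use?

Sorted descending: 210, 90, 80, 70, 70, 70, 60, 50, 30, 30, 30, 20, 20.
  210 → roll 1 (new)  [load 210/230]
  90 → roll 2 (new)  [load 90/230]
  80 → roll 2  [load 170/230]
  70 → roll 3 (new)  [load 70/230]
  70 → roll 3  [load 140/230]
  70 → roll 3  [load 210/230]
  60 → roll 2  [load 230/230]
  50 → roll 4 (new)  [load 50/230]
  30 → roll 4  [load 80/230]
  30 → roll 4  [load 110/230]
  30 → roll 4  [load 140/230]
  20 → roll 1  [load 230/230]
  20 → roll 3  [load 230/230]
4 paper rolls opened.

4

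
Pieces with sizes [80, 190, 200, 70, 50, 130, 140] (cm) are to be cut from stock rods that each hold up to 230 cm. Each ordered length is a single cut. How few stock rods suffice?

5

Total = 200 + 190 + 140 + 130 + 80 + 70 + 50 = 860 cm.
Lower bound: ⌈860/230⌉ = 4 stock rods.
A packing using 5 stock rods:
  stock rod 1: 200 = 200
  stock rod 2: 190 = 190
  stock rod 3: 140 + 80 = 220
  stock rod 4: 130 + 70 = 200
  stock rod 5: 50 = 50
No arrangement into 4 stock rods stays within capacity, so 5 is optimal.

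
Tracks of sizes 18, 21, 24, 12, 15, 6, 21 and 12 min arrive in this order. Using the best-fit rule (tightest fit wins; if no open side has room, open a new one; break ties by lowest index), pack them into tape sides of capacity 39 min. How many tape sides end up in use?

4

  18 → side 1 (new)  [load 18/39]
  21 → side 1  [load 39/39]
  24 → side 2 (new)  [load 24/39]
  12 → side 2  [load 36/39]
  15 → side 3 (new)  [load 15/39]
  6 → side 3  [load 21/39]
  21 → side 4 (new)  [load 21/39]
  12 → side 3  [load 33/39]
4 tape sides opened.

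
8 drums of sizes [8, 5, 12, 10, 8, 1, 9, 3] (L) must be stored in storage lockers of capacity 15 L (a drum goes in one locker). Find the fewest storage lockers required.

5

Total = 12 + 10 + 9 + 8 + 8 + 5 + 3 + 1 = 56 L.
Lower bound: ⌈56/15⌉ = 4 storage lockers.
Also, 5 drums each exceed 15/2 L, and no two of those can share a locker, so at least 5 storage lockers are needed.
A packing using 5 storage lockers:
  locker 1: 12 + 3 = 15
  locker 2: 10 + 5 = 15
  locker 3: 9 + 1 = 10
  locker 4: 8 = 8
  locker 5: 8 = 8
This matches the lower bound, so 5 is optimal.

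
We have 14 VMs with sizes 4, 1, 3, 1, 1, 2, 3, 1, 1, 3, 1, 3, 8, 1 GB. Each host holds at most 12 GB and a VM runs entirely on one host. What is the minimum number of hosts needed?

Total = 8 + 4 + 3 + 3 + 3 + 3 + 2 + 1 + 1 + 1 + 1 + 1 + 1 + 1 = 33 GB.
Lower bound: ⌈33/12⌉ = 3 hosts.
A packing using 3 hosts:
  host 1: 8 + 4 = 12
  host 2: 3 + 3 + 3 + 3 = 12
  host 3: 2 + 1 + 1 + 1 + 1 + 1 + 1 + 1 = 9
This matches the lower bound, so 3 is optimal.

3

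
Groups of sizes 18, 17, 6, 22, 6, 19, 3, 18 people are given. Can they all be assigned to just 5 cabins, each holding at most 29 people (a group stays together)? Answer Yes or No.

Yes

A valid assignment using 5 cabins:
  cabin 1: 22 + 6 = 28
  cabin 2: 19 + 6 + 3 = 28
  cabin 3: 18 = 18
  cabin 4: 18 = 18
  cabin 5: 17 = 17
Every load is within 29 people, so 5 cabins suffice.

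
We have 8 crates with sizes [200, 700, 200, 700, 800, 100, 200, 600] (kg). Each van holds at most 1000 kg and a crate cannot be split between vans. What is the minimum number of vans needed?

4

Total = 800 + 700 + 700 + 600 + 200 + 200 + 200 + 100 = 3500 kg.
Lower bound: ⌈3500/1000⌉ = 4 vans.
A packing using 4 vans:
  van 1: 800 + 200 = 1000
  van 2: 700 + 200 + 100 = 1000
  van 3: 700 + 200 = 900
  van 4: 600 = 600
This matches the lower bound, so 4 is optimal.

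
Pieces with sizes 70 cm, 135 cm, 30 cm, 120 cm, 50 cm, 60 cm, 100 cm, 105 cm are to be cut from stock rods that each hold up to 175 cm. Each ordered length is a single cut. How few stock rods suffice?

Total = 135 + 120 + 105 + 100 + 70 + 60 + 50 + 30 = 670 cm.
Lower bound: ⌈670/175⌉ = 4 stock rods.
A packing using 4 stock rods:
  stock rod 1: 135 + 30 = 165
  stock rod 2: 120 + 50 = 170
  stock rod 3: 105 + 70 = 175
  stock rod 4: 100 + 60 = 160
This matches the lower bound, so 4 is optimal.

4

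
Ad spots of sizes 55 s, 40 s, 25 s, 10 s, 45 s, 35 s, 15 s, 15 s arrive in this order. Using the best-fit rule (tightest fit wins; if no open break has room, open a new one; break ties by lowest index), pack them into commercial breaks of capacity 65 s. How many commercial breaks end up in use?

  55 → break 1 (new)  [load 55/65]
  40 → break 2 (new)  [load 40/65]
  25 → break 2  [load 65/65]
  10 → break 1  [load 65/65]
  45 → break 3 (new)  [load 45/65]
  35 → break 4 (new)  [load 35/65]
  15 → break 3  [load 60/65]
  15 → break 4  [load 50/65]
4 commercial breaks opened.

4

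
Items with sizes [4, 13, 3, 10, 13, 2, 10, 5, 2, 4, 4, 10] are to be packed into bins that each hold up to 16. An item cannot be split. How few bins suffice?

Total = 13 + 13 + 10 + 10 + 10 + 5 + 4 + 4 + 4 + 3 + 2 + 2 = 80.
Lower bound: ⌈80/16⌉ = 5 bins.
A packing using 6 bins:
  bin 1: 13 + 3 = 16
  bin 2: 13 + 2 = 15
  bin 3: 10 + 5 = 15
  bin 4: 10 + 4 + 2 = 16
  bin 5: 10 + 4 = 14
  bin 6: 4 = 4
No arrangement into 5 bins stays within capacity, so 6 is optimal.

6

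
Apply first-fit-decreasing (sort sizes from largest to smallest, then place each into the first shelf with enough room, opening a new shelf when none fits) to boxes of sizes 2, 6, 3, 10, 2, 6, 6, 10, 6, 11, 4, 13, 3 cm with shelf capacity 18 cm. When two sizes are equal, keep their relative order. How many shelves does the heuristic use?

Sorted descending: 13, 11, 10, 10, 6, 6, 6, 6, 4, 3, 3, 2, 2.
  13 → shelf 1 (new)  [load 13/18]
  11 → shelf 2 (new)  [load 11/18]
  10 → shelf 3 (new)  [load 10/18]
  10 → shelf 4 (new)  [load 10/18]
  6 → shelf 2  [load 17/18]
  6 → shelf 3  [load 16/18]
  6 → shelf 4  [load 16/18]
  6 → shelf 5 (new)  [load 6/18]
  4 → shelf 1  [load 17/18]
  3 → shelf 5  [load 9/18]
  3 → shelf 5  [load 12/18]
  2 → shelf 3  [load 18/18]
  2 → shelf 4  [load 18/18]
5 shelves opened.

5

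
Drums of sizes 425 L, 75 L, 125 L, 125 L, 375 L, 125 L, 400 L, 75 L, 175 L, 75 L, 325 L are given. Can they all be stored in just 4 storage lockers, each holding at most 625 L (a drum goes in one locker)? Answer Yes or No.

A valid assignment using 4 storage lockers:
  locker 1: 425 + 175 = 600
  locker 2: 400 + 125 + 75 = 600
  locker 3: 375 + 125 + 125 = 625
  locker 4: 325 + 75 + 75 = 475
Every load is within 625 L, so 4 storage lockers suffice.

Yes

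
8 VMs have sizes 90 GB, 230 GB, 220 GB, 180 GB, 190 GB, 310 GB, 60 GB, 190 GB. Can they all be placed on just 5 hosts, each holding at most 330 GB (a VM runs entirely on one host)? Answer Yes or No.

No

Total = 1470 GB; ⌈1470/330⌉ = 5.
6 VMs each exceed half the capacity and cannot share a host, forcing at least 6 hosts.
At least 6 hosts are required, but only 5 are allowed.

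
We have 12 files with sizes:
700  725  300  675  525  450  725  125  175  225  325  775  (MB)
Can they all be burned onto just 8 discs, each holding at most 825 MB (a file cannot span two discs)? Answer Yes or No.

Yes

A valid assignment using 8 discs:
  disc 1: 775 = 775
  disc 2: 725 = 725
  disc 3: 725 = 725
  disc 4: 700 + 125 = 825
  disc 5: 675 = 675
  disc 6: 525 + 300 = 825
  disc 7: 450 + 325 = 775
  disc 8: 225 + 175 = 400
Every load is within 825 MB, so 8 discs suffice.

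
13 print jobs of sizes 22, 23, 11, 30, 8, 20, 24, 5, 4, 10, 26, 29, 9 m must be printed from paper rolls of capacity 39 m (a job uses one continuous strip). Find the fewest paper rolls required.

7

Total = 30 + 29 + 26 + 24 + 23 + 22 + 20 + 11 + 10 + 9 + 8 + 5 + 4 = 221 m.
Lower bound: ⌈221/39⌉ = 6 paper rolls.
Also, 7 print jobs each exceed 39/2 m, and no two of those can share a roll, so at least 7 paper rolls are needed.
A packing using 7 paper rolls:
  roll 1: 30 + 9 = 39
  roll 2: 29 + 10 = 39
  roll 3: 26 + 11 = 37
  roll 4: 24 + 8 + 5 = 37
  roll 5: 23 + 4 = 27
  roll 6: 22 = 22
  roll 7: 20 = 20
This matches the lower bound, so 7 is optimal.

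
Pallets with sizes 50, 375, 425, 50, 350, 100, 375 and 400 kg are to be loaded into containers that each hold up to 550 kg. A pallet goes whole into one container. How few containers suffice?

5

Total = 425 + 400 + 375 + 375 + 350 + 100 + 50 + 50 = 2125 kg.
Lower bound: ⌈2125/550⌉ = 4 containers.
Also, 5 pallets each exceed 275 kg, and no two of those can share a container, so at least 5 containers are needed.
A packing using 5 containers:
  container 1: 425 + 100 = 525
  container 2: 400 + 50 + 50 = 500
  container 3: 375 = 375
  container 4: 375 = 375
  container 5: 350 = 350
This matches the lower bound, so 5 is optimal.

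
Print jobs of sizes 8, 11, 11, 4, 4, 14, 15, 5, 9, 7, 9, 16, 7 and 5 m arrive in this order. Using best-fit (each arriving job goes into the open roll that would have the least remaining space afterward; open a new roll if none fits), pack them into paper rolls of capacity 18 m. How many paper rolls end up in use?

8

  8 → roll 1 (new)  [load 8/18]
  11 → roll 2 (new)  [load 11/18]
  11 → roll 3 (new)  [load 11/18]
  4 → roll 2  [load 15/18]
  4 → roll 3  [load 15/18]
  14 → roll 4 (new)  [load 14/18]
  15 → roll 5 (new)  [load 15/18]
  5 → roll 1  [load 13/18]
  9 → roll 6 (new)  [load 9/18]
  7 → roll 6  [load 16/18]
  9 → roll 7 (new)  [load 9/18]
  16 → roll 8 (new)  [load 16/18]
  7 → roll 7  [load 16/18]
  5 → roll 1  [load 18/18]
8 paper rolls opened.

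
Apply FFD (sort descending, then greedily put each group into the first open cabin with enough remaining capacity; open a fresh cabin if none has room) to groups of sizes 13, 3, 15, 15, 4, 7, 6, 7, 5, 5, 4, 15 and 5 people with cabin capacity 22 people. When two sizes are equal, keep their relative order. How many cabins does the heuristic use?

5

Sorted descending: 15, 15, 15, 13, 7, 7, 6, 5, 5, 5, 4, 4, 3.
  15 → cabin 1 (new)  [load 15/22]
  15 → cabin 2 (new)  [load 15/22]
  15 → cabin 3 (new)  [load 15/22]
  13 → cabin 4 (new)  [load 13/22]
  7 → cabin 1  [load 22/22]
  7 → cabin 2  [load 22/22]
  6 → cabin 3  [load 21/22]
  5 → cabin 4  [load 18/22]
  5 → cabin 5 (new)  [load 5/22]
  5 → cabin 5  [load 10/22]
  4 → cabin 4  [load 22/22]
  4 → cabin 5  [load 14/22]
  3 → cabin 5  [load 17/22]
5 cabins opened.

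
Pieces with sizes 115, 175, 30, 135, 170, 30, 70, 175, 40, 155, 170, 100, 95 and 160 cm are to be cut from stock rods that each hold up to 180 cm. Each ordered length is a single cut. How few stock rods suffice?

10

Total = 175 + 175 + 170 + 170 + 160 + 155 + 135 + 115 + 100 + 95 + 70 + 40 + 30 + 30 = 1620 cm.
Lower bound: ⌈1620/180⌉ = 9 stock rods.
Also, 10 pieces each exceed 90 cm, and no two of those can share a stock rod, so at least 10 stock rods are needed.
A packing using 10 stock rods:
  stock rod 1: 175 = 175
  stock rod 2: 175 = 175
  stock rod 3: 170 = 170
  stock rod 4: 170 = 170
  stock rod 5: 160 = 160
  stock rod 6: 155 = 155
  stock rod 7: 135 + 40 = 175
  stock rod 8: 115 + 30 + 30 = 175
  stock rod 9: 100 + 70 = 170
  stock rod 10: 95 = 95
This matches the lower bound, so 10 is optimal.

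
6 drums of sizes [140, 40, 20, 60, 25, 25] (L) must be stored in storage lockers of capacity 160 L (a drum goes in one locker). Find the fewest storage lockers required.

Total = 140 + 60 + 40 + 25 + 25 + 20 = 310 L.
Lower bound: ⌈310/160⌉ = 2 storage lockers.
A packing using 2 storage lockers:
  locker 1: 140 + 20 = 160
  locker 2: 60 + 40 + 25 + 25 = 150
This matches the lower bound, so 2 is optimal.

2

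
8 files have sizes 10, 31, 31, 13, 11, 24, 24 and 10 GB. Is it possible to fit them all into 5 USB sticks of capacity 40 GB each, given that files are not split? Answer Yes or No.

A valid assignment using 5 USB sticks:
  USB stick 1: 31 = 31
  USB stick 2: 31 = 31
  USB stick 3: 24 + 13 = 37
  USB stick 4: 24 + 11 = 35
  USB stick 5: 10 + 10 = 20
Every load is within 40 GB, so 5 USB sticks suffice.

Yes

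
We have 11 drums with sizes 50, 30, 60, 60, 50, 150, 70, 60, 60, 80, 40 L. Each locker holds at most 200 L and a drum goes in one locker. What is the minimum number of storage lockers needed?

Total = 150 + 80 + 70 + 60 + 60 + 60 + 60 + 50 + 50 + 40 + 30 = 710 L.
Lower bound: ⌈710/200⌉ = 4 storage lockers.
A packing using 4 storage lockers:
  locker 1: 150 + 50 = 200
  locker 2: 80 + 70 + 50 = 200
  locker 3: 60 + 60 + 60 = 180
  locker 4: 60 + 40 + 30 = 130
This matches the lower bound, so 4 is optimal.

4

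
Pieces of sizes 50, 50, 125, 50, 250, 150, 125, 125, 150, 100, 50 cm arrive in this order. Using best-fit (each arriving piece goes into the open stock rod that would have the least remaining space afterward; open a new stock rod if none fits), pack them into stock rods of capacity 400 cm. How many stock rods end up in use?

  50 → stock rod 1 (new)  [load 50/400]
  50 → stock rod 1  [load 100/400]
  125 → stock rod 1  [load 225/400]
  50 → stock rod 1  [load 275/400]
  250 → stock rod 2 (new)  [load 250/400]
  150 → stock rod 2  [load 400/400]
  125 → stock rod 1  [load 400/400]
  125 → stock rod 3 (new)  [load 125/400]
  150 → stock rod 3  [load 275/400]
  100 → stock rod 3  [load 375/400]
  50 → stock rod 4 (new)  [load 50/400]
4 stock rods opened.

4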